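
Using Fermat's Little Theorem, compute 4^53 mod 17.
By Fermat: 4^{16} ≡ 1 (mod 17). 53 = 3×16 + 5. So 4^{53} ≡ 4^{5} ≡ 4 (mod 17)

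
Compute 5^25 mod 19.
Using Fermat: 5^{18} ≡ 1 (mod 19). 25 ≡ 7 (mod 18). So 5^{25} ≡ 5^{7} ≡ 16 (mod 19)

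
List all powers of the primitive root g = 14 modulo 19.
g^1, g^2, ..., g^{18} mod 19: {14, 6, 8, 17, 10, 7, 3, 4, 18, 5, 13, 11, 2, 9, 12, 16, 15, 1}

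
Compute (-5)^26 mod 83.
Using repeated squaring. (-5) ≡ 78 (mod 83). 26 = 16 + 8 + 2 (binary 11010). Repeated squaring mod 83: 78^1 ≡ 78; 78^2 ≡ 78² = 6084 ≡ 25; 78^4 ≡ 25² = 625 ≡ 44; 78^8 ≡ 44² = 1936 ≡ 27; 78^16 ≡ 27² = 729 ≡ 65. Multiply: (-5)^26 ≡ 78^16 × 78^8 × 78^2 ≡ 65 × 27 × 25 (mod 83): 65 × 27 = 1755 ≡ 12; 12 × 25 = 300 ≡ 51. So (-5)^26 ≡ 51 (mod 83).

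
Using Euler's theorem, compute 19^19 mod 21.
By Euler: 19^{12} ≡ 1 (mod 21) since gcd(19, 21) = 1. 19 = 1×12 + 7. So 19^{19} ≡ 19^{7} ≡ 19 (mod 21)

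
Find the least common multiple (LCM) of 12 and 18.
36

First find GCD(12, 18) using the Euclidean algorithm:
12 = 0 × 18 + 12
18 = 1 × 12 + 6
12 = 2 × 6 + 0
GCD(12, 18) = 6

LCM formula: LCM(a, b) = (a × b) / GCD(a, b)
LCM(12, 18) = (12 × 18) / 6
LCM(12, 18) = 216 / 6
LCM(12, 18) = 36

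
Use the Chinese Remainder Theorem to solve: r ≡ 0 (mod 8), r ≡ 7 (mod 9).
M = 8 × 9 = 72. M₁ = 9, y₁ ≡ 1 (mod 8). M₂ = 8, y₂ ≡ 8 (mod 9). r = 0×9×1 + 7×8×8 ≡ 16 (mod 72)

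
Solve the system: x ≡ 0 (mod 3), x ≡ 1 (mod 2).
M = 3 × 2 = 6. M₁ = 2, y₁ ≡ 2 (mod 3). M₂ = 3, y₂ ≡ 1 (mod 2). x = 0×2×2 + 1×3×1 ≡ 3 (mod 6)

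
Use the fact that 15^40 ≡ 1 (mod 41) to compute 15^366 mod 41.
By Fermat: 15^{40} ≡ 1 (mod 41). 366 ≡ 6 (mod 40). So 15^{366} ≡ 15^{6} ≡ 5 (mod 41)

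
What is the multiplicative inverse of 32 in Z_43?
32^(-1) ≡ 39 (mod 43). Verification: 32 × 39 = 1248 ≡ 1 (mod 43)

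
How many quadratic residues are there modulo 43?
For prime 43, there are (p-1)/2 = (43-1)/2 = 21 quadratic residues (excluding 0).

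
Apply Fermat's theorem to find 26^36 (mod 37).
By Fermat's Little Theorem, 26^{36} ≡ 1 (mod 37) since 37 is prime and gcd(26, 37) = 1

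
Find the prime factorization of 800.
2^5 × 5^2

Divide by primes starting from smallest:
800 ÷ 2 = 400
400 ÷ 2 = 200
200 ÷ 2 = 100
100 ÷ 2 = 50
50 ÷ 2 = 25
25 ÷ 5 = 5
5 ÷ 5 = 1

800 = 2^5 × 5^2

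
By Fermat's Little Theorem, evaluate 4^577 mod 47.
By Fermat: 4^{46} ≡ 1 (mod 47). 577 ≡ 25 (mod 46). So 4^{577} ≡ 4^{25} ≡ 16 (mod 47)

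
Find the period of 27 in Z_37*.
Powers of 27 mod 37: 27^1≡27, 27^2≡26, 27^3≡36, 27^4≡10, 27^5≡11, 27^6≡1. Order = 6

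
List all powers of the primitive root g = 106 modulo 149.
g^1, g^2, ..., g^{148} mod 149: {106, 61, 59, 145, 23, 54, 62, 16, 57, 82, 50, 85, 70, 119, 98, 107, 18, 120, 55, 19, 77, 116, 78, 73, 139, 132, 135, 6, 40, 68, 56, 125, 138, 26, 74, 96, 44, 45, 2, 63, 122, 118, 141, 46, 108, 124, 32, 114, 15, 100, 21, 140, 89, 47, 65, 36, 91, 110, 38, 5, 83, 7, 146, 129, 115, 121, 12, 80, 136, 112, 101, 127, 52, 148, 43, 88, 90, 4, 126, 95, 87, 133, 92, 67, 99, 64, 79, 30, 51, 42, 131, 29, 94, 130, 72, 33, 71, 76, 10, 17, 14, 143, 109, 81, 93, 24, 11, 123, 75, 53, 105, 104, 147, 86, 27, 31, 8, 103, 41, 25, 117, 35, 134, 49, 128, 9, 60, 102, 84, 113, 58, 39, 111, 144, 66, 142, 3, 20, 34, 28, 137, 69, 13, 37, 48, 22, 97, 1}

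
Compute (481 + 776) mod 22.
3

(481 + 776) = 1257
1257 mod 22 = 3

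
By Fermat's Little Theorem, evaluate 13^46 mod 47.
By Fermat's Little Theorem, 13^{46} ≡ 1 (mod 47) since 47 is prime and gcd(13, 47) = 1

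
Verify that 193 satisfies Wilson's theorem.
(192)! mod 193 = 192. Since this equals -1 (mod 193), Wilson confirms 193 is prime.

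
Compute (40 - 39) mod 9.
1

(40 - 39) = 1
1 mod 9 = 1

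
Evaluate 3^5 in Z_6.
5 = 4 + 1 (binary 101). Repeated squaring mod 6: 3^1 ≡ 3; 3^2 ≡ 3² = 9 ≡ 3; 3^4 ≡ 3² = 9 ≡ 3. Multiply: 3^5 = 3^4 × 3^1 ≡ 3 × 3 (mod 6): 3 × 3 = 9 ≡ 3. So 3^5 ≡ 3 (mod 6).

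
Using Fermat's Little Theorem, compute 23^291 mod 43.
By Fermat: 23^{42} ≡ 1 (mod 43). 291 = 6×42 + 39. So 23^{291} ≡ 23^{39} ≡ 21 (mod 43)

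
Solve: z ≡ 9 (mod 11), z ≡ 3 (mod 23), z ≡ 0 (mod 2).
M = 11 × 23 × 2 = 506. M₁ = 46, y₁ ≡ 6 (mod 11). M₂ = 22, y₂ ≡ 22 (mod 23). M₃ = 253, y₃ ≡ 1 (mod 2). z = 9×46×6 + 3×22×22 + 0×253×1 ≡ 394 (mod 506)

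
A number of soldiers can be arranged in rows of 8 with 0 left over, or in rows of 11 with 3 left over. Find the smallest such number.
M = 8 × 11 = 88. M₁ = 11, y₁ ≡ 3 (mod 8). M₂ = 8, y₂ ≡ 7 (mod 11). t = 0×11×3 + 3×8×7 ≡ 80 (mod 88). The smallest positive such number is 80.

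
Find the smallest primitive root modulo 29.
2

A primitive root g modulo p has order p-1 = 28
Prime divisors of 28: [2, 7]
g is a primitive root iff g^(28/q) ≢ 1 (mod 29) for each prime divisor q
Testing small values:
  g = 2: 2^14 ≡ 28, 2^4 ≡ 16 (mod 29) → none is 1, primitive root!
The smallest primitive root is 2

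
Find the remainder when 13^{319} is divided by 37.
By Fermat: 13^{36} ≡ 1 (mod 37). 319 = 8×36 + 31. So 13^{319} ≡ 13^{31} ≡ 18 (mod 37)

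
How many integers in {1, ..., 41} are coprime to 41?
40

Prime factorization: 41 = 41
Using the formula φ(n) = n × Π(1 - 1/p) for each prime factor p:
φ(41) = 41 × (1 - 1/41)
φ(41) = 40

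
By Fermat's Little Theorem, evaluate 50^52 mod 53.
By Fermat's Little Theorem, 50^{52} ≡ 1 (mod 53) since 53 is prime and gcd(50, 53) = 1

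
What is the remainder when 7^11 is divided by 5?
Using Fermat: 7^{4} ≡ 1 (mod 5). 11 ≡ 3 (mod 4). So 7^{11} ≡ 7^{3} ≡ 3 (mod 5)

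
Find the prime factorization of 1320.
2^3 × 3 × 5 × 11

Divide by primes starting from smallest:
1320 ÷ 2 = 660
660 ÷ 2 = 330
330 ÷ 2 = 165
165 ÷ 3 = 55
55 ÷ 5 = 11
11 ÷ 11 = 1

1320 = 2^3 × 3 × 5 × 11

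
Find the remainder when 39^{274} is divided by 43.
By Fermat: 39^{42} ≡ 1 (mod 43). 274 = 6×42 + 22. So 39^{274} ≡ 39^{22} ≡ 4 (mod 43)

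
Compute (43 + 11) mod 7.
5

(43 + 11) = 54
54 mod 7 = 5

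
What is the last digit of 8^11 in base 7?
Using Fermat: 8^{6} ≡ 1 (mod 7). 11 ≡ 5 (mod 6). So 8^{11} ≡ 8^{5} ≡ 1 (mod 7)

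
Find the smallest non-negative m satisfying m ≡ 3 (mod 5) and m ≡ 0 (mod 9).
M = 5 × 9 = 45. M₁ = 9, y₁ ≡ 4 (mod 5). M₂ = 5, y₂ ≡ 2 (mod 9). m = 3×9×4 + 0×5×2 ≡ 18 (mod 45)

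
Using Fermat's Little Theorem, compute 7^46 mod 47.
By Fermat's Little Theorem, 7^{46} ≡ 1 (mod 47) since 47 is prime and gcd(7, 47) = 1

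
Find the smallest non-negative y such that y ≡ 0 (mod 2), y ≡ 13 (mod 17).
30

Using the Chinese Remainder Theorem:
M = product of moduli = 34
For equation 1: M_1 = 17, 17 ≡ 1 (mod 2), inverse of 17 mod 2 is 1 (check: 1 × 1 = 1 ≡ 1 (mod 2))
For equation 2: M_2 = 2, 2 ≡ 2 (mod 17), inverse of 2 mod 17 is 9 (check: 2 × 9 = 18 ≡ 1 (mod 17))
Combine: y ≡ Σ r_i×M_i×(M_i⁻¹ mod m_i) = 0×17×1 + 13×2×9 = 0 + 234 = 234
234 mod 34 = 30
y ≡ 30 (mod 34)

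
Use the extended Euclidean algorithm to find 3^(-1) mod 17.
Extended GCD: 3(6) + 17(-1) = 1. So 3^(-1) ≡ 6 ≡ 6 (mod 17). Verify: 3 × 6 = 18 ≡ 1 (mod 17)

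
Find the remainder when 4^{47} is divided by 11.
By Fermat: 4^{10} ≡ 1 (mod 11). 47 = 4×10 + 7. So 4^{47} ≡ 4^{7} ≡ 5 (mod 11)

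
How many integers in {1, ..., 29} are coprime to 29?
28

Prime factorization: 29 = 29
Using the formula φ(n) = n × Π(1 - 1/p) for each prime factor p:
φ(29) = 29 × (1 - 1/29)
φ(29) = 28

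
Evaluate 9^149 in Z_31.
Using Fermat: 9^{30} ≡ 1 (mod 31). 149 ≡ 29 (mod 30). So 9^{149} ≡ 9^{29} ≡ 7 (mod 31)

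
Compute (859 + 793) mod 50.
2

(859 + 793) = 1652
1652 mod 50 = 2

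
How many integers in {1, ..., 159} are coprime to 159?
104

Prime factorization: 159 = 3 × 53
Using the formula φ(n) = n × Π(1 - 1/p) for each prime factor p:
φ(159) = 159 × (1 - 1/3) × (1 - 1/53)
φ(159) = 104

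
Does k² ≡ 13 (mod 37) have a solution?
By Euler's criterion: 13^{18} ≡ 36 (mod 37). Since this equals -1 (≡ 36), 13 is not a QR.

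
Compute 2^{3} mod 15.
8

Using successive squaring:
Binary expansion of 3: 11
Powers of 2 mod 15 (each is the square of the previous):
  2^1 ≡ 2 (mod 15)
  2^2 ≡ 2² = 4 ≡ 4 (mod 15)
3 = 2 + 1, so 2^3 = 2^2 × 2^1 ≡ 4 × 2 (mod 15)
Multiplying step by step:
  4 × 2 = 8 ≡ 8 (mod 15)
Result: 2^3 ≡ 8 (mod 15)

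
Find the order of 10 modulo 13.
Powers of 10 mod 13: 10^1≡10, 10^2≡9, 10^3≡12, 10^4≡3, 10^5≡4, 10^6≡1. Order = 6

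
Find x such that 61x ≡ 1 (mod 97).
61^(-1) ≡ 35 (mod 97). Verification: 61 × 35 = 2135 ≡ 1 (mod 97)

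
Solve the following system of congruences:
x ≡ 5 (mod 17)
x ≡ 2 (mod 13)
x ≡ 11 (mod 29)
3694

Using the Chinese Remainder Theorem:
M = product of moduli = 6409
For equation 1: M_1 = 377, 377 ≡ 3 (mod 17), inverse of 377 mod 17 is 6 (check: 3 × 6 = 18 ≡ 1 (mod 17))
For equation 2: M_2 = 493, 493 ≡ 12 (mod 13), inverse of 493 mod 13 is 12 (check: 12 × 12 = 144 ≡ 1 (mod 13))
For equation 3: M_3 = 221, 221 ≡ 18 (mod 29), inverse of 221 mod 29 is 21 (check: 18 × 21 = 378 ≡ 1 (mod 29))
Combine: x ≡ Σ r_i×M_i×(M_i⁻¹ mod m_i) = 5×377×6 + 2×493×12 + 11×221×21 = 11310 + 11832 + 51051 = 74193
74193 mod 6409 = 3694
x ≡ 3694 (mod 6409)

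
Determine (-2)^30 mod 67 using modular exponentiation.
Using repeated squaring. (-2) ≡ 65 (mod 67). 30 = 16 + 8 + 4 + 2 (binary 11110). Repeated squaring mod 67: 65^1 ≡ 65; 65^2 ≡ 65² = 4225 ≡ 4; 65^4 ≡ 4² = 16 ≡ 16; 65^8 ≡ 16² = 256 ≡ 55; 65^16 ≡ 55² = 3025 ≡ 10. Multiply: (-2)^30 ≡ 65^16 × 65^8 × 65^4 × 65^2 ≡ 10 × 55 × 16 × 4 (mod 67): 10 × 55 = 550 ≡ 14; 14 × 16 = 224 ≡ 23; 23 × 4 = 92 ≡ 25. So (-2)^30 ≡ 25 (mod 67).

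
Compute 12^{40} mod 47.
7

Using successive squaring:
Binary expansion of 40: 101000
Powers of 12 mod 47 (each is the square of the previous):
  12^1 ≡ 12 (mod 47)
  12^2 ≡ 12² = 144 ≡ 3 (mod 47)
  12^4 ≡ 3² = 9 ≡ 9 (mod 47)
  12^8 ≡ 9² = 81 ≡ 34 (mod 47)
  12^16 ≡ 34² = 1156 ≡ 28 (mod 47)
  12^32 ≡ 28² = 784 ≡ 32 (mod 47)
40 = 32 + 8, so 12^40 = 12^32 × 12^8 ≡ 32 × 34 (mod 47)
Multiplying step by step:
  32 × 34 = 1088 ≡ 7 (mod 47)
Result: 12^40 ≡ 7 (mod 47)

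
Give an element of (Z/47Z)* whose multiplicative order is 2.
46 has order 2 mod 47 since 46^{2} ≡ 1 (mod 47) and no smaller power works.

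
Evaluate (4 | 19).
(4/19) = 4^{9} mod 19 = 1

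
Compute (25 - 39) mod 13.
12

(25 - 39) = -14
-14 mod 13 = 12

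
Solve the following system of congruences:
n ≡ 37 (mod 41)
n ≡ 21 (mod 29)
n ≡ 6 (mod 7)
7909

Using the Chinese Remainder Theorem:
M = product of moduli = 8323
For equation 1: M_1 = 203, 203 ≡ 39 (mod 41), inverse of 203 mod 41 is 20 (check: 39 × 20 = 780 ≡ 1 (mod 41))
For equation 2: M_2 = 287, 287 ≡ 26 (mod 29), inverse of 287 mod 29 is 19 (check: 26 × 19 = 494 ≡ 1 (mod 29))
For equation 3: M_3 = 1189, 1189 ≡ 6 (mod 7), inverse of 1189 mod 7 is 6 (check: 6 × 6 = 36 ≡ 1 (mod 7))
Combine: n ≡ Σ r_i×M_i×(M_i⁻¹ mod m_i) = 37×203×20 + 21×287×19 + 6×1189×6 = 150220 + 114513 + 42804 = 307537
307537 mod 8323 = 7909
n ≡ 7909 (mod 8323)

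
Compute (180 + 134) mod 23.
15

(180 + 134) = 314
314 mod 23 = 15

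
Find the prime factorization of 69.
3 × 23

Divide by primes starting from smallest:
69 ÷ 3 = 23
23 ÷ 23 = 1

69 = 3 × 23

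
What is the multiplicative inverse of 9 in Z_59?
46

Using Extended Euclidean Algorithm:
gcd(9, 59) = 1
Bezout coefficients: 9 × -13 + 59 × 2 = 1
So 9 × -13 ≡ 1 (mod 59)
The inverse is -13 mod 59 = 46
Verification: 9 × 46 = 414 = 7 × 59 + 1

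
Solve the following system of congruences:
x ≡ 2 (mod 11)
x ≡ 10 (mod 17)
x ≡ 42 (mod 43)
4600

Using the Chinese Remainder Theorem:
M = product of moduli = 8041
For equation 1: M_1 = 731, 731 ≡ 5 (mod 11), inverse of 731 mod 11 is 9 (check: 5 × 9 = 45 ≡ 1 (mod 11))
For equation 2: M_2 = 473, 473 ≡ 14 (mod 17), inverse of 473 mod 17 is 11 (check: 14 × 11 = 154 ≡ 1 (mod 17))
For equation 3: M_3 = 187, 187 ≡ 15 (mod 43), inverse of 187 mod 43 is 23 (check: 15 × 23 = 345 ≡ 1 (mod 43))
Combine: x ≡ Σ r_i×M_i×(M_i⁻¹ mod m_i) = 2×731×9 + 10×473×11 + 42×187×23 = 13158 + 52030 + 180642 = 245830
245830 mod 8041 = 4600
x ≡ 4600 (mod 8041)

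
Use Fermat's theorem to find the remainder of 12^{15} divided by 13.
12

By Fermat's Little Theorem, a^(p-1) ≡ 1 (mod p) for prime p and gcd(a, p) = 1
Here p = 13, so 12^12 ≡ 1 (mod 13)
We can reduce the exponent: 15 mod 12 = 3
So 12^15 ≡ 12^3 (mod 13)
Computing: 12^3 mod 13 = 12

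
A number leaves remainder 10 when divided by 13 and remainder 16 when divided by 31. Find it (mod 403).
M = 13 × 31 = 403. M₁ = 31, y₁ ≡ 8 (mod 13). M₂ = 13, y₂ ≡ 12 (mod 31). z = 10×31×8 + 16×13×12 ≡ 140 (mod 403)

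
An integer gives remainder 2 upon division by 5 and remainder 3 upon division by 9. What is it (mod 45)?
M = 5 × 9 = 45. M₁ = 9, y₁ ≡ 4 (mod 5). M₂ = 5, y₂ ≡ 2 (mod 9). m = 2×9×4 + 3×5×2 ≡ 12 (mod 45). The smallest positive such number is 12.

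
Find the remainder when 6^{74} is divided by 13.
By Fermat: 6^{12} ≡ 1 (mod 13). 74 = 6×12 + 2. So 6^{74} ≡ 6^{2} ≡ 10 (mod 13)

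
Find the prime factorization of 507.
3 × 13^2

Divide by primes starting from smallest:
507 ÷ 3 = 169
169 ÷ 13 = 13
13 ÷ 13 = 1

507 = 3 × 13^2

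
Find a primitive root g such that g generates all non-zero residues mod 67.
p - 1 = 66 has prime divisors 2, 3, 11. h is a primitive root mod 67 iff h^(66/q) ≢ 1 (mod 67) for each such q.
h = 2: 2^33 ≡ 66, 2^22 ≡ 37, 2^6 ≡ 64 (mod 67); none is 1, so 2 has order 66 and is a primitive root.
The smallest primitive root mod 67 is g = 2.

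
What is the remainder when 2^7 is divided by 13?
7 = 4 + 2 + 1 (binary 111). Repeated squaring mod 13: 2^1 ≡ 2; 2^2 ≡ 2² = 4 ≡ 4; 2^4 ≡ 4² = 16 ≡ 3. Multiply: 2^7 = 2^4 × 2^2 × 2^1 ≡ 3 × 4 × 2 (mod 13): 3 × 4 = 12 ≡ 12; 12 × 2 = 24 ≡ 11. So 2^7 ≡ 11 (mod 13).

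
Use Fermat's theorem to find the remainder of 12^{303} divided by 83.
70

By Fermat's Little Theorem, a^(p-1) ≡ 1 (mod p) for prime p and gcd(a, p) = 1
Here p = 83, so 12^82 ≡ 1 (mod 83)
We can reduce the exponent: 303 mod 82 = 57
So 12^303 ≡ 12^57 (mod 83)
Computing: 12^57 mod 83 = 70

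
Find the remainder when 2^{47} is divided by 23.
By Fermat: 2^{22} ≡ 1 (mod 23). 47 = 2×22 + 3. So 2^{47} ≡ 2^{3} ≡ 8 (mod 23)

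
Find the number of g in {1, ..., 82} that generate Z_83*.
Number of primitive roots mod 83 = φ(82) = 40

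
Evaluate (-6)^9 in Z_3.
(-6) ≡ 0 (mod 3). 9 = 8 + 1 (binary 1001). Repeated squaring mod 3: 0^1 ≡ 0; 0^2 ≡ 0² = 0 ≡ 0; 0^4 ≡ 0² = 0 ≡ 0; 0^8 ≡ 0² = 0 ≡ 0. Multiply: (-6)^9 ≡ 0^8 × 0^1 ≡ 0 × 0 (mod 3): 0 × 0 = 0 ≡ 0. So (-6)^9 ≡ 0 (mod 3).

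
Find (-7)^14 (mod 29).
Using repeated squaring. (-7) ≡ 22 (mod 29). 14 = 8 + 4 + 2 (binary 1110). Repeated squaring mod 29: 22^1 ≡ 22; 22^2 ≡ 22² = 484 ≡ 20; 22^4 ≡ 20² = 400 ≡ 23; 22^8 ≡ 23² = 529 ≡ 7. Multiply: (-7)^14 ≡ 22^8 × 22^4 × 22^2 ≡ 7 × 23 × 20 (mod 29): 7 × 23 = 161 ≡ 16; 16 × 20 = 320 ≡ 1. So (-7)^14 ≡ 1 (mod 29).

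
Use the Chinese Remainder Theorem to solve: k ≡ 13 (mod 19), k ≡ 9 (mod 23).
32

Using the Chinese Remainder Theorem:
M = product of moduli = 437
For equation 1: M_1 = 23, 23 ≡ 4 (mod 19), inverse of 23 mod 19 is 5 (check: 4 × 5 = 20 ≡ 1 (mod 19))
For equation 2: M_2 = 19, 19 ≡ 19 (mod 23), inverse of 19 mod 23 is 17 (check: 19 × 17 = 323 ≡ 1 (mod 23))
Combine: k ≡ Σ r_i×M_i×(M_i⁻¹ mod m_i) = 13×23×5 + 9×19×17 = 1495 + 2907 = 4402
4402 mod 437 = 32
k ≡ 32 (mod 437)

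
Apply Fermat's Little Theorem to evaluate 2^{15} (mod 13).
8

By Fermat's Little Theorem, a^(p-1) ≡ 1 (mod p) for prime p and gcd(a, p) = 1
Here p = 13, so 2^12 ≡ 1 (mod 13)
We can reduce the exponent: 15 mod 12 = 3
So 2^15 ≡ 2^3 (mod 13)
Computing: 2^3 mod 13 = 8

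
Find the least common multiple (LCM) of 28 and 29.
812

First find GCD(28, 29) using the Euclidean algorithm:
28 = 0 × 29 + 28
29 = 1 × 28 + 1
28 = 28 × 1 + 0
GCD(28, 29) = 1

LCM formula: LCM(a, b) = (a × b) / GCD(a, b)
LCM(28, 29) = (28 × 29) / 1
LCM(28, 29) = 812 / 1
LCM(28, 29) = 812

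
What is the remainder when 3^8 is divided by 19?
8 = 8 (binary 1000). Repeated squaring mod 19: 3^1 ≡ 3; 3^2 ≡ 3² = 9 ≡ 9; 3^4 ≡ 9² = 81 ≡ 5; 3^8 ≡ 5² = 25 ≡ 6. So 3^8 ≡ 6 (mod 19).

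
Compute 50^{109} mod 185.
50

Using successive squaring:
Binary expansion of 109: 1101101
Powers of 50 mod 185 (each is the square of the previous):
  50^1 ≡ 50 (mod 185)
  50^2 ≡ 50² = 2500 ≡ 95 (mod 185)
  50^4 ≡ 95² = 9025 ≡ 145 (mod 185)
  50^8 ≡ 145² = 21025 ≡ 120 (mod 185)
  50^16 ≡ 120² = 14400 ≡ 155 (mod 185)
  50^32 ≡ 155² = 24025 ≡ 160 (mod 185)
  50^64 ≡ 160² = 25600 ≡ 70 (mod 185)
109 = 64 + 32 + 8 + 4 + 1, so 50^109 = 50^64 × 50^32 × 50^8 × 50^4 × 50^1 ≡ 70 × 160 × 120 × 145 × 50 (mod 185)
Multiplying step by step:
  70 × 160 = 11200 ≡ 100 (mod 185)
  100 × 120 = 12000 ≡ 160 (mod 185)
  160 × 145 = 23200 ≡ 75 (mod 185)
  75 × 50 = 3750 ≡ 50 (mod 185)
Result: 50^109 ≡ 50 (mod 185)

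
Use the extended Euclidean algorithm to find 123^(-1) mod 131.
Extended GCD: 123(49) + 131(-46) = 1. So 123^(-1) ≡ 49 ≡ 49 (mod 131). Verify: 123 × 49 = 6027 ≡ 1 (mod 131)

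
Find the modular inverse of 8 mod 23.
8^(-1) ≡ 3 (mod 23). Verification: 8 × 3 = 24 ≡ 1 (mod 23)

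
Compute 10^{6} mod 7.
1

Using successive squaring:
Binary expansion of 6: 110
Powers of 10 mod 7 (each is the square of the previous):
  10^1 ≡ 3 (mod 7)
  10^2 ≡ 3² = 9 ≡ 2 (mod 7)
  10^4 ≡ 2² = 4 ≡ 4 (mod 7)
6 = 4 + 2, so 10^6 = 10^4 × 10^2 ≡ 4 × 2 (mod 7)
Multiplying step by step:
  4 × 2 = 8 ≡ 1 (mod 7)
Result: 10^6 ≡ 1 (mod 7)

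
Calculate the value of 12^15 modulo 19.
Using repeated squaring. 15 = 8 + 4 + 2 + 1 (binary 1111). Repeated squaring mod 19: 12^1 ≡ 12; 12^2 ≡ 12² = 144 ≡ 11; 12^4 ≡ 11² = 121 ≡ 7; 12^8 ≡ 7² = 49 ≡ 11. Multiply: 12^15 = 12^8 × 12^4 × 12^2 × 12^1 ≡ 11 × 7 × 11 × 12 (mod 19): 11 × 7 = 77 ≡ 1; 1 × 11 = 11 ≡ 11; 11 × 12 = 132 ≡ 18. So 12^15 ≡ 18 (mod 19).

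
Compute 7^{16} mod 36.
25

Using successive squaring:
Binary expansion of 16: 10000
Powers of 7 mod 36 (each is the square of the previous):
  7^1 ≡ 7 (mod 36)
  7^2 ≡ 7² = 49 ≡ 13 (mod 36)
  7^4 ≡ 13² = 169 ≡ 25 (mod 36)
  7^8 ≡ 25² = 625 ≡ 13 (mod 36)
  7^16 ≡ 13² = 169 ≡ 25 (mod 36)
16 is a power of 2, so 7^16 is the last square: ≡ 25 (mod 36)
Result: 7^16 ≡ 25 (mod 36)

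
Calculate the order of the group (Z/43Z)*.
42

Prime factorization: 43 = 43
Using the formula φ(n) = n × Π(1 - 1/p) for each prime factor p:
φ(43) = 43 × (1 - 1/43)
φ(43) = 42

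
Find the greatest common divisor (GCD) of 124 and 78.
2

Using the Euclidean algorithm:
124 = 1 × 78 + 46
78 = 1 × 46 + 32
46 = 1 × 32 + 14
32 = 2 × 14 + 4
14 = 3 × 4 + 2
4 = 2 × 2 + 0

GCD(124, 78) = 2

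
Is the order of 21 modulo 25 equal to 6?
No, the actual order is 5, not 6.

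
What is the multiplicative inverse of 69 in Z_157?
69^(-1) ≡ 66 (mod 157). Verification: 69 × 66 = 4554 ≡ 1 (mod 157)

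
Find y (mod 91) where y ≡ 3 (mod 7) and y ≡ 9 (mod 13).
M = 7 × 13 = 91. M₁ = 13, y₁ ≡ 6 (mod 7). M₂ = 7, y₂ ≡ 2 (mod 13). y = 3×13×6 + 9×7×2 ≡ 87 (mod 91)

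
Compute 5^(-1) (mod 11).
5^(-1) ≡ 9 (mod 11). Verification: 5 × 9 = 45 ≡ 1 (mod 11)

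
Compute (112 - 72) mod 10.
0

(112 - 72) = 40
40 mod 10 = 0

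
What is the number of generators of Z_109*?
Number of primitive roots mod 109 = φ(108) = 36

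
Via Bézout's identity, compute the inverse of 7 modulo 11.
Extended GCD: 7(-3) + 11(2) = 1. So 7^(-1) ≡ 8 ≡ 8 (mod 11). Verify: 7 × 8 = 56 ≡ 1 (mod 11)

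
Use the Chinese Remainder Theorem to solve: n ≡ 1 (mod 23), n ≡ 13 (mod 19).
70

Using the Chinese Remainder Theorem:
M = product of moduli = 437
For equation 1: M_1 = 19, 19 ≡ 19 (mod 23), inverse of 19 mod 23 is 17 (check: 19 × 17 = 323 ≡ 1 (mod 23))
For equation 2: M_2 = 23, 23 ≡ 4 (mod 19), inverse of 23 mod 19 is 5 (check: 4 × 5 = 20 ≡ 1 (mod 19))
Combine: n ≡ Σ r_i×M_i×(M_i⁻¹ mod m_i) = 1×19×17 + 13×23×5 = 323 + 1495 = 1818
1818 mod 437 = 70
n ≡ 70 (mod 437)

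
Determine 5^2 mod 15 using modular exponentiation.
2 = 2 (binary 10). Repeated squaring mod 15: 5^1 ≡ 5; 5^2 ≡ 5² = 25 ≡ 10. So 5^2 ≡ 10 (mod 15).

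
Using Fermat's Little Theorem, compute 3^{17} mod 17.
3

By Fermat's Little Theorem, a^(p-1) ≡ 1 (mod p) for prime p and gcd(a, p) = 1
Here p = 17, so 3^16 ≡ 1 (mod 17)
We can reduce the exponent: 17 mod 16 = 1
So 3^17 ≡ 3^1 (mod 17)
Computing: 3^1 mod 17 = 3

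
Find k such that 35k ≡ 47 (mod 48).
37

Since gcd(35, 48) = 1 divides 47, a solution exists.
Multiply both sides by the inverse of 35 mod 48:
  35^(-1) mod 48 = 11
  x ≡ 11 × 47 ≡ 517 ≡ 37 (mod 48)
Verification: 35 × 37 = 1295 = 26 × 48 + 47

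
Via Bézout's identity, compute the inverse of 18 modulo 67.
Extended GCD: 18(-26) + 67(7) = 1. So 18^(-1) ≡ 41 ≡ 41 (mod 67). Verify: 18 × 41 = 738 ≡ 1 (mod 67)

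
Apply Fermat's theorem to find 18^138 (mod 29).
By Fermat: 18^{28} ≡ 1 (mod 29). 138 = 4×28 + 26. So 18^{138} ≡ 18^{26} ≡ 6 (mod 29)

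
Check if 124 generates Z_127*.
p - 1 = 126 has prime divisors 2, 3, 7. Check 124^(126/q) mod 127 for each: 124^(126/2) = 124^63 ≡ 1, 124^(126/3) = 124^42 ≡ 107, 124^(126/7) = 124^18 ≡ 4 (mod 127). Since 124^63 ≡ 1 (mod 127), the order of 124 divides 63 (in fact the order is 63) ≠ 126, so it is not a primitive root.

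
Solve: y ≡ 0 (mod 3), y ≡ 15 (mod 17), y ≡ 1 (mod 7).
M = 3 × 17 × 7 = 357. M₁ = 119, y₁ ≡ 2 (mod 3). M₂ = 21, y₂ ≡ 13 (mod 17). M₃ = 51, y₃ ≡ 4 (mod 7). y = 0×119×2 + 15×21×13 + 1×51×4 ≡ 15 (mod 357)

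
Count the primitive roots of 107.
52

The number of primitive roots modulo p is φ(p-1) = φ(106)
φ(106) = 52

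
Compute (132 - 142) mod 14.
4

(132 - 142) = -10
-10 mod 14 = 4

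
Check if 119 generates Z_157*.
p - 1 = 156 has prime divisors 2, 3, 13. Check 119^(156/q) mod 157 for each: 119^(156/2) = 119^78 ≡ 156, 119^(156/3) = 119^52 ≡ 12, 119^(156/13) = 119^12 ≡ 108 (mod 157). None of these is 1, so 119 has order 156 = φ(157), so it is a primitive root mod 157.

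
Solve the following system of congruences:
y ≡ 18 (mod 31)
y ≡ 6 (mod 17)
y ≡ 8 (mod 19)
2250

Using the Chinese Remainder Theorem:
M = product of moduli = 10013
For equation 1: M_1 = 323, 323 ≡ 13 (mod 31), inverse of 323 mod 31 is 12 (check: 13 × 12 = 156 ≡ 1 (mod 31))
For equation 2: M_2 = 589, 589 ≡ 11 (mod 17), inverse of 589 mod 17 is 14 (check: 11 × 14 = 154 ≡ 1 (mod 17))
For equation 3: M_3 = 527, 527 ≡ 14 (mod 19), inverse of 527 mod 19 is 15 (check: 14 × 15 = 210 ≡ 1 (mod 19))
Combine: y ≡ Σ r_i×M_i×(M_i⁻¹ mod m_i) = 18×323×12 + 6×589×14 + 8×527×15 = 69768 + 49476 + 63240 = 182484
182484 mod 10013 = 2250
y ≡ 2250 (mod 10013)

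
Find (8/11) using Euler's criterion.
(8/11) = 8^{5} mod 11 = -1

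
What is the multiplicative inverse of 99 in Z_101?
99^(-1) ≡ 50 (mod 101). Verification: 99 × 50 = 4950 ≡ 1 (mod 101)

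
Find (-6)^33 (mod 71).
Using repeated squaring. (-6) ≡ 65 (mod 71). 33 = 32 + 1 (binary 100001). Repeated squaring mod 71: 65^1 ≡ 65; 65^2 ≡ 65² = 4225 ≡ 36; 65^4 ≡ 36² = 1296 ≡ 18; 65^8 ≡ 18² = 324 ≡ 40; 65^16 ≡ 40² = 1600 ≡ 38; 65^32 ≡ 38² = 1444 ≡ 24. Multiply: (-6)^33 ≡ 65^32 × 65^1 ≡ 24 × 65 (mod 71): 24 × 65 = 1560 ≡ 69. So (-6)^33 ≡ 69 (mod 71).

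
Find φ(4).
2

Prime factorization: 4 = 2^2
Using the formula φ(n) = n × Π(1 - 1/p) for each prime factor p:
φ(4) = 4 × (1 - 1/2)
φ(4) = 2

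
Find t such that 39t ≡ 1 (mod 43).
39^(-1) ≡ 32 (mod 43). Verification: 39 × 32 = 1248 ≡ 1 (mod 43)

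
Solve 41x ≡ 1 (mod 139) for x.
41^(-1) ≡ 78 (mod 139). Verification: 41 × 78 = 3198 ≡ 1 (mod 139)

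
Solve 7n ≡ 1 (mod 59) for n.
7^(-1) ≡ 17 (mod 59). Verification: 7 × 17 = 119 ≡ 1 (mod 59)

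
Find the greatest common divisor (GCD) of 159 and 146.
1

Using the Euclidean algorithm:
159 = 1 × 146 + 13
146 = 11 × 13 + 3
13 = 4 × 3 + 1
3 = 3 × 1 + 0

GCD(159, 146) = 1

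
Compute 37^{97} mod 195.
37

Using successive squaring:
Binary expansion of 97: 1100001
Powers of 37 mod 195 (each is the square of the previous):
  37^1 ≡ 37 (mod 195)
  37^2 ≡ 37² = 1369 ≡ 4 (mod 195)
  37^4 ≡ 4² = 16 ≡ 16 (mod 195)
  37^8 ≡ 16² = 256 ≡ 61 (mod 195)
  37^16 ≡ 61² = 3721 ≡ 16 (mod 195)
  37^32 ≡ 16² = 256 ≡ 61 (mod 195)
  37^64 ≡ 61² = 3721 ≡ 16 (mod 195)
97 = 64 + 32 + 1, so 37^97 = 37^64 × 37^32 × 37^1 ≡ 16 × 61 × 37 (mod 195)
Multiplying step by step:
  16 × 61 = 976 ≡ 1 (mod 195)
  1 × 37 = 37 ≡ 37 (mod 195)
Result: 37^97 ≡ 37 (mod 195)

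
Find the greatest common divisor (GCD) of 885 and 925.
5

Using the Euclidean algorithm:
885 = 0 × 925 + 885
925 = 1 × 885 + 40
885 = 22 × 40 + 5
40 = 8 × 5 + 0

GCD(885, 925) = 5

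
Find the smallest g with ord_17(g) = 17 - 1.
p - 1 = 16 has prime divisors 2. h is a primitive root mod 17 iff h^(16/q) ≢ 1 (mod 17) for each such q.
h = 2: 2^8 ≡ 1 (mod 17); 2^8 ≡ 1, so not a primitive root.
h = 3: 3^8 ≡ 16 (mod 17); none is 1, so 3 has order 16 and is a primitive root.
The smallest primitive root mod 17 is g = 3.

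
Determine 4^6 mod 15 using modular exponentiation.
6 = 4 + 2 (binary 110). Repeated squaring mod 15: 4^1 ≡ 4; 4^2 ≡ 4² = 16 ≡ 1; 4^4 ≡ 1² = 1 ≡ 1. Multiply: 4^6 = 4^4 × 4^2 ≡ 1 × 1 (mod 15): 1 × 1 = 1 ≡ 1. So 4^6 ≡ 1 (mod 15).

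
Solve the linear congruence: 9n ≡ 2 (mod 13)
6

Since gcd(9, 13) = 1 divides 2, a solution exists.
Multiply both sides by the inverse of 9 mod 13:
  9^(-1) mod 13 = 3
  x ≡ 3 × 2 ≡ 6 ≡ 6 (mod 13)
Verification: 9 × 6 = 54 = 4 × 13 + 2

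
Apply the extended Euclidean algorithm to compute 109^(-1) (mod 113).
Extended GCD: 109(28) + 113(-27) = 1. So 109^(-1) ≡ 28 ≡ 28 (mod 113). Verify: 109 × 28 = 3052 ≡ 1 (mod 113)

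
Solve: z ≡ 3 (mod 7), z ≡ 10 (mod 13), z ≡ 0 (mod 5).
M = 7 × 13 × 5 = 455. M₁ = 65, y₁ ≡ 4 (mod 7). M₂ = 35, y₂ ≡ 3 (mod 13). M₃ = 91, y₃ ≡ 1 (mod 5). z = 3×65×4 + 10×35×3 + 0×91×1 ≡ 10 (mod 455)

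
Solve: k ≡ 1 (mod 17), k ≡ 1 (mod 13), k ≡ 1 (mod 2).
M = 17 × 13 × 2 = 442. M₁ = 26, y₁ ≡ 2 (mod 17). M₂ = 34, y₂ ≡ 5 (mod 13). M₃ = 221, y₃ ≡ 1 (mod 2). k = 1×26×2 + 1×34×5 + 1×221×1 ≡ 1 (mod 442)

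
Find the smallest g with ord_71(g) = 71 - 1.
p - 1 = 70 has prime divisors 2, 5, 7. h is a primitive root mod 71 iff h^(70/q) ≢ 1 (mod 71) for each such q.
h = 2: 2^35 ≡ 1, 2^14 ≡ 54, 2^10 ≡ 30 (mod 71); 2^35 ≡ 1, so not a primitive root.
h = 3: 3^35 ≡ 1, 3^14 ≡ 54, 3^10 ≡ 48 (mod 71); 3^35 ≡ 1, so not a primitive root.
h = 4: 4^35 ≡ 1, 4^14 ≡ 5, 4^10 ≡ 48 (mod 71); 4^35 ≡ 1, so not a primitive root.
h = 5: 5^35 ≡ 1, 5^14 ≡ 57, 5^10 ≡ 1 (mod 71); 5^35 ≡ 1, so not a primitive root.
h = 6: 6^35 ≡ 1, 6^14 ≡ 5, 6^10 ≡ 20 (mod 71); 6^35 ≡ 1, so not a primitive root.
h = 7: 7^35 ≡ 70, 7^14 ≡ 54, 7^10 ≡ 45 (mod 71); none is 1, so 7 has order 70 and is a primitive root.
The smallest primitive root mod 71 is g = 7.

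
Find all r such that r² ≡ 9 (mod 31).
The square roots of 9 mod 31 are 28 and 3. Verify: 28² = 784 ≡ 9 (mod 31)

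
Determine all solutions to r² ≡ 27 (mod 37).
The square roots of 27 mod 37 are 8 and 29. Verify: 8² = 64 ≡ 27 (mod 37)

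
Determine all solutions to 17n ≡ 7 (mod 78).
5

Since gcd(17, 78) = 1 divides 7, a solution exists.
Multiply both sides by the inverse of 17 mod 78:
  17^(-1) mod 78 = 23
  x ≡ 23 × 7 ≡ 161 ≡ 5 (mod 78)
Verification: 17 × 5 = 85 = 1 × 78 + 7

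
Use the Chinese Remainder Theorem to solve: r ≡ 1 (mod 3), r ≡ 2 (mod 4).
M = 3 × 4 = 12. M₁ = 4, y₁ ≡ 1 (mod 3). M₂ = 3, y₂ ≡ 3 (mod 4). r = 1×4×1 + 2×3×3 ≡ 10 (mod 12)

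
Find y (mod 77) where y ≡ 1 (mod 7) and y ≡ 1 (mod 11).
M = 7 × 11 = 77. M₁ = 11, y₁ ≡ 2 (mod 7). M₂ = 7, y₂ ≡ 8 (mod 11). y = 1×11×2 + 1×7×8 ≡ 1 (mod 77)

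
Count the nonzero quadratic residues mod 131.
For prime 131, there are (p-1)/2 = (131-1)/2 = 65 quadratic residues (excluding 0).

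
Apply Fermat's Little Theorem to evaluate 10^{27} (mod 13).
12

By Fermat's Little Theorem, a^(p-1) ≡ 1 (mod p) for prime p and gcd(a, p) = 1
Here p = 13, so 10^12 ≡ 1 (mod 13)
We can reduce the exponent: 27 mod 12 = 3
So 10^27 ≡ 10^3 (mod 13)
Computing: 10^3 mod 13 = 12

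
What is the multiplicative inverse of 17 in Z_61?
17^(-1) ≡ 18 (mod 61). Verification: 17 × 18 = 306 ≡ 1 (mod 61)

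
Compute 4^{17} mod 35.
9

Using successive squaring:
Binary expansion of 17: 10001
Powers of 4 mod 35 (each is the square of the previous):
  4^1 ≡ 4 (mod 35)
  4^2 ≡ 4² = 16 ≡ 16 (mod 35)
  4^4 ≡ 16² = 256 ≡ 11 (mod 35)
  4^8 ≡ 11² = 121 ≡ 16 (mod 35)
  4^16 ≡ 16² = 256 ≡ 11 (mod 35)
17 = 16 + 1, so 4^17 = 4^16 × 4^1 ≡ 11 × 4 (mod 35)
Multiplying step by step:
  11 × 4 = 44 ≡ 9 (mod 35)
Result: 4^17 ≡ 9 (mod 35)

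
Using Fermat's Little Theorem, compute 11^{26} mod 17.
15

By Fermat's Little Theorem, a^(p-1) ≡ 1 (mod p) for prime p and gcd(a, p) = 1
Here p = 17, so 11^16 ≡ 1 (mod 17)
We can reduce the exponent: 26 mod 16 = 10
So 11^26 ≡ 11^10 (mod 17)
Computing: 11^10 mod 17 = 15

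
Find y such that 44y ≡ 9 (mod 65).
46

Since gcd(44, 65) = 1 divides 9, a solution exists.
Multiply both sides by the inverse of 44 mod 65:
  44^(-1) mod 65 = 34
  x ≡ 34 × 9 ≡ 306 ≡ 46 (mod 65)
Verification: 44 × 46 = 2024 = 31 × 65 + 9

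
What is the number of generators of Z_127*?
Number of primitive roots mod 127 = φ(126) = 36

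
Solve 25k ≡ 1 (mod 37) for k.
3

Using Extended Euclidean Algorithm:
gcd(25, 37) = 1
Bezout coefficients: 25 × 3 + 37 × -2 = 1
So 25 × 3 ≡ 1 (mod 37)
The inverse is 3 mod 37 = 3
Verification: 25 × 3 = 75 = 2 × 37 + 1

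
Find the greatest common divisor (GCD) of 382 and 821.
1

Using the Euclidean algorithm:
382 = 0 × 821 + 382
821 = 2 × 382 + 57
382 = 6 × 57 + 40
57 = 1 × 40 + 17
40 = 2 × 17 + 6
17 = 2 × 6 + 5
6 = 1 × 5 + 1
5 = 5 × 1 + 0

GCD(382, 821) = 1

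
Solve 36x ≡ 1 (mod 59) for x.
41

Using Extended Euclidean Algorithm:
gcd(36, 59) = 1
Bezout coefficients: 36 × -18 + 59 × 11 = 1
So 36 × -18 ≡ 1 (mod 59)
The inverse is -18 mod 59 = 41
Verification: 36 × 41 = 1476 = 25 × 59 + 1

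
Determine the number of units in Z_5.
4

Prime factorization: 5 = 5
Using the formula φ(n) = n × Π(1 - 1/p) for each prime factor p:
φ(5) = 5 × (1 - 1/5)
φ(5) = 4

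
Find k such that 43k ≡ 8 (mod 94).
92

Since gcd(43, 94) = 1 divides 8, a solution exists.
Multiply both sides by the inverse of 43 mod 94:
  43^(-1) mod 94 = 35
  x ≡ 35 × 8 ≡ 280 ≡ 92 (mod 94)
Verification: 43 × 92 = 3956 = 42 × 94 + 8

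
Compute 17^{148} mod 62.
59

Using successive squaring:
Binary expansion of 148: 10010100
Powers of 17 mod 62 (each is the square of the previous):
  17^1 ≡ 17 (mod 62)
  17^2 ≡ 17² = 289 ≡ 41 (mod 62)
  17^4 ≡ 41² = 1681 ≡ 7 (mod 62)
  17^8 ≡ 7² = 49 ≡ 49 (mod 62)
  17^16 ≡ 49² = 2401 ≡ 45 (mod 62)
  17^32 ≡ 45² = 2025 ≡ 41 (mod 62)
  17^64 ≡ 41² = 1681 ≡ 7 (mod 62)
  17^128 ≡ 7² = 49 ≡ 49 (mod 62)
148 = 128 + 16 + 4, so 17^148 = 17^128 × 17^16 × 17^4 ≡ 49 × 45 × 7 (mod 62)
Multiplying step by step:
  49 × 45 = 2205 ≡ 35 (mod 62)
  35 × 7 = 245 ≡ 59 (mod 62)
Result: 17^148 ≡ 59 (mod 62)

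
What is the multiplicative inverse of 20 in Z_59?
3

Using Extended Euclidean Algorithm:
gcd(20, 59) = 1
Bezout coefficients: 20 × 3 + 59 × -1 = 1
So 20 × 3 ≡ 1 (mod 59)
The inverse is 3 mod 59 = 3
Verification: 20 × 3 = 60 = 1 × 59 + 1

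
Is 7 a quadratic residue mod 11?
By Euler's criterion: 7^{5} ≡ 10 (mod 11). Since this equals -1 (≡ 10), 7 is not a QR.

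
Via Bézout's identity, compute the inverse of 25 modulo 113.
Extended GCD: 25(-9) + 113(2) = 1. So 25^(-1) ≡ 104 ≡ 104 (mod 113). Verify: 25 × 104 = 2600 ≡ 1 (mod 113)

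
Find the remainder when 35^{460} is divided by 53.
By Fermat: 35^{52} ≡ 1 (mod 53). 460 = 8×52 + 44. So 35^{460} ≡ 35^{44} ≡ 42 (mod 53)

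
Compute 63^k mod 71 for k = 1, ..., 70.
g^1, g^2, ..., g^{70} mod 71: {63, 64, 56, 49, 34, 12, 46, 58, 33, 20, 53, 2, 55, 57, 41, 27, 68, 24, 21, 45, 66, 40, 35, 4, 39, 43, 11, 54, 65, 48, 42, 19, 61, 9, 70, 8, 7, 15, 22, 37, 59, 25, 13, 38, 51, 18, 69, 16, 14, 30, 44, 3, 47, 50, 26, 5, 31, 36, 67, 32, 28, 60, 17, 6, 23, 29, 52, 10, 62, 1}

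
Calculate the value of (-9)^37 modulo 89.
Using repeated squaring. (-9) ≡ 80 (mod 89). 37 = 32 + 4 + 1 (binary 100101). Repeated squaring mod 89: 80^1 ≡ 80; 80^2 ≡ 80² = 6400 ≡ 81; 80^4 ≡ 81² = 6561 ≡ 64; 80^8 ≡ 64² = 4096 ≡ 2; 80^16 ≡ 2² = 4 ≡ 4; 80^32 ≡ 4² = 16 ≡ 16. Multiply: (-9)^37 ≡ 80^32 × 80^4 × 80^1 ≡ 16 × 64 × 80 (mod 89): 16 × 64 = 1024 ≡ 45; 45 × 80 = 3600 ≡ 40. So (-9)^37 ≡ 40 (mod 89).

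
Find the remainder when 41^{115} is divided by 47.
By Fermat: 41^{46} ≡ 1 (mod 47). 115 = 2×46 + 23. So 41^{115} ≡ 41^{23} ≡ 46 (mod 47)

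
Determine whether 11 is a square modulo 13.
By Euler's criterion: 11^{6} ≡ 12 (mod 13). Since this equals -1 (≡ 12), 11 is not a QR.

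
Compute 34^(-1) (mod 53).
34^(-1) ≡ 39 (mod 53). Verification: 34 × 39 = 1326 ≡ 1 (mod 53)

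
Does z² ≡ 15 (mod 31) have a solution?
By Euler's criterion: 15^{15} ≡ 30 (mod 31). Since this equals -1 (≡ 30), 15 is not a QR.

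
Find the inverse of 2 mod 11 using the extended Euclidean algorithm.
Extended GCD: 2(-5) + 11(1) = 1. So 2^(-1) ≡ 6 ≡ 6 (mod 11). Verify: 2 × 6 = 12 ≡ 1 (mod 11)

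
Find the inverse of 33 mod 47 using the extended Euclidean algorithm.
Extended GCD: 33(10) + 47(-7) = 1. So 33^(-1) ≡ 10 ≡ 10 (mod 47). Verify: 33 × 10 = 330 ≡ 1 (mod 47)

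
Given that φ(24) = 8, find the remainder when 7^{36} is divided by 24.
By Euler: 7^{8} ≡ 1 (mod 24) since gcd(7, 24) = 1. 36 = 4×8 + 4. So 7^{36} ≡ 7^{4} ≡ 1 (mod 24)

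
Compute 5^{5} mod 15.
5

Using successive squaring:
Binary expansion of 5: 101
Powers of 5 mod 15 (each is the square of the previous):
  5^1 ≡ 5 (mod 15)
  5^2 ≡ 5² = 25 ≡ 10 (mod 15)
  5^4 ≡ 10² = 100 ≡ 10 (mod 15)
5 = 4 + 1, so 5^5 = 5^4 × 5^1 ≡ 10 × 5 (mod 15)
Multiplying step by step:
  10 × 5 = 50 ≡ 5 (mod 15)
Result: 5^5 ≡ 5 (mod 15)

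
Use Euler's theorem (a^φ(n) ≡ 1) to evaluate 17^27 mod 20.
By Euler: 17^{8} ≡ 1 (mod 20) since gcd(17, 20) = 1. 27 = 3×8 + 3. So 17^{27} ≡ 17^{3} ≡ 13 (mod 20)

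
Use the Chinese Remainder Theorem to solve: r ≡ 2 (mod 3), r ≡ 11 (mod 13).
M = 3 × 13 = 39. M₁ = 13, y₁ ≡ 1 (mod 3). M₂ = 3, y₂ ≡ 9 (mod 13). r = 2×13×1 + 11×3×9 ≡ 11 (mod 39)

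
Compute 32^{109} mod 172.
108

Using successive squaring:
Binary expansion of 109: 1101101
Powers of 32 mod 172 (each is the square of the previous):
  32^1 ≡ 32 (mod 172)
  32^2 ≡ 32² = 1024 ≡ 164 (mod 172)
  32^4 ≡ 164² = 26896 ≡ 64 (mod 172)
  32^8 ≡ 64² = 4096 ≡ 140 (mod 172)
  32^16 ≡ 140² = 19600 ≡ 164 (mod 172)
  32^32 ≡ 164² = 26896 ≡ 64 (mod 172)
  32^64 ≡ 64² = 4096 ≡ 140 (mod 172)
109 = 64 + 32 + 8 + 4 + 1, so 32^109 = 32^64 × 32^32 × 32^8 × 32^4 × 32^1 ≡ 140 × 64 × 140 × 64 × 32 (mod 172)
Multiplying step by step:
  140 × 64 = 8960 ≡ 16 (mod 172)
  16 × 140 = 2240 ≡ 4 (mod 172)
  4 × 64 = 256 ≡ 84 (mod 172)
  84 × 32 = 2688 ≡ 108 (mod 172)
Result: 32^109 ≡ 108 (mod 172)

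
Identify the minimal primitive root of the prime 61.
p - 1 = 60 has prime divisors 2, 3, 5. h is a primitive root mod 61 iff h^(60/q) ≢ 1 (mod 61) for each such q.
h = 2: 2^30 ≡ 60, 2^20 ≡ 47, 2^12 ≡ 9 (mod 61); none is 1, so 2 has order 60 and is a primitive root.
The smallest primitive root mod 61 is g = 2.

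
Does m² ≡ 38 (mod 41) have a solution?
By Euler's criterion: 38^{20} ≡ 40 (mod 41). Since this equals -1 (≡ 40), 38 is not a QR.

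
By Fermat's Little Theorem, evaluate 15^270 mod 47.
By Fermat: 15^{46} ≡ 1 (mod 47). 270 = 5×46 + 40. So 15^{270} ≡ 15^{40} ≡ 18 (mod 47)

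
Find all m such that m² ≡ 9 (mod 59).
The square roots of 9 mod 59 are 3 and 56. Verify: 3² = 9 ≡ 9 (mod 59)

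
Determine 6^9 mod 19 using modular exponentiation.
9 = 8 + 1 (binary 1001). Repeated squaring mod 19: 6^1 ≡ 6; 6^2 ≡ 6² = 36 ≡ 17; 6^4 ≡ 17² = 289 ≡ 4; 6^8 ≡ 4² = 16 ≡ 16. Multiply: 6^9 = 6^8 × 6^1 ≡ 16 × 6 (mod 19): 16 × 6 = 96 ≡ 1. So 6^9 ≡ 1 (mod 19).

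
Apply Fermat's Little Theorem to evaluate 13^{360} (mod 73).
1

By Fermat's Little Theorem, a^(p-1) ≡ 1 (mod p) for prime p and gcd(a, p) = 1
Here p = 73, so 13^72 ≡ 1 (mod 73)
We can reduce the exponent: 360 mod 72 = 0
So 13^360 ≡ 13^0 (mod 73)
Computing: 13^0 mod 73 = 1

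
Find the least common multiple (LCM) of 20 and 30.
60

First find GCD(20, 30) using the Euclidean algorithm:
20 = 0 × 30 + 20
30 = 1 × 20 + 10
20 = 2 × 10 + 0
GCD(20, 30) = 10

LCM formula: LCM(a, b) = (a × b) / GCD(a, b)
LCM(20, 30) = (20 × 30) / 10
LCM(20, 30) = 600 / 10
LCM(20, 30) = 60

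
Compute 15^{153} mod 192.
15

Using successive squaring:
Binary expansion of 153: 10011001
Powers of 15 mod 192 (each is the square of the previous):
  15^1 ≡ 15 (mod 192)
  15^2 ≡ 15² = 225 ≡ 33 (mod 192)
  15^4 ≡ 33² = 1089 ≡ 129 (mod 192)
  15^8 ≡ 129² = 16641 ≡ 129 (mod 192)
  15^16 ≡ 129² = 16641 ≡ 129 (mod 192)
  15^32 ≡ 129² = 16641 ≡ 129 (mod 192)
  15^64 ≡ 129² = 16641 ≡ 129 (mod 192)
  15^128 ≡ 129² = 16641 ≡ 129 (mod 192)
153 = 128 + 16 + 8 + 1, so 15^153 = 15^128 × 15^16 × 15^8 × 15^1 ≡ 129 × 129 × 129 × 15 (mod 192)
Multiplying step by step:
  129 × 129 = 16641 ≡ 129 (mod 192)
  129 × 129 = 16641 ≡ 129 (mod 192)
  129 × 15 = 1935 ≡ 15 (mod 192)
Result: 15^153 ≡ 15 (mod 192)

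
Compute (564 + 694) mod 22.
4

(564 + 694) = 1258
1258 mod 22 = 4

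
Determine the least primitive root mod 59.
p - 1 = 58 has prime divisors 2, 29. h is a primitive root mod 59 iff h^(58/q) ≢ 1 (mod 59) for each such q.
h = 2: 2^29 ≡ 58, 2^2 ≡ 4 (mod 59); none is 1, so 2 has order 58 and is a primitive root.
The smallest primitive root mod 59 is g = 2.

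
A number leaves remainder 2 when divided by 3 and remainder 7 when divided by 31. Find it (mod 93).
M = 3 × 31 = 93. M₁ = 31, y₁ ≡ 1 (mod 3). M₂ = 3, y₂ ≡ 21 (mod 31). x = 2×31×1 + 7×3×21 ≡ 38 (mod 93)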